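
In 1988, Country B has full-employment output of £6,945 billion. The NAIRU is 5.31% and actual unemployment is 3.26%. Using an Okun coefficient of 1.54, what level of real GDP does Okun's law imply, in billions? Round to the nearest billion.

£7,164 billion

Unemployment gap = 3.26 - 5.31 = -2.05 points, so the output gap is -1.54 × (-2.05) = 3.157%.
Actual GDP = 6945 × (1 + 3.157/100) = 6945 × 1.03157 ≈ 7164 billion.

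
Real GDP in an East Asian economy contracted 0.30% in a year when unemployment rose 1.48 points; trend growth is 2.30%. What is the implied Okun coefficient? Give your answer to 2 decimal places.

Growth form: g_Y = g_Y* - β × Δu, so β = (g_Y* - g_Y)/Δu.
β = (2.3 + 0.3)/1.48 = 2.6/1.48 = 1.76.

β ≈ 1.76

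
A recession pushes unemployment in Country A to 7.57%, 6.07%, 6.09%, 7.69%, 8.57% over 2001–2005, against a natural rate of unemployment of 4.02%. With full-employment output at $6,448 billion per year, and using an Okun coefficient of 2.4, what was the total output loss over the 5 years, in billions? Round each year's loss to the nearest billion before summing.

Year 2001: gap = -2.4 × (7.57 - 4.02) = -8.52%, loss ≈ 6448 × 8.52/100 ≈ 549.
Year 2002: gap = -2.4 × (6.07 - 4.02) = -4.92%, loss ≈ 6448 × 4.92/100 ≈ 317.
Year 2003: gap = -2.4 × (6.09 - 4.02) = -4.968%, loss ≈ 6448 × 4.968/100 ≈ 320.
Year 2004: gap = -2.4 × (7.69 - 4.02) = -8.808%, loss ≈ 6448 × 8.808/100 ≈ 568.
Year 2005: gap = -2.4 × (8.57 - 4.02) = -10.92%, loss ≈ 6448 × 10.92/100 ≈ 704.
Total lost output = 549 + 317 + 320 + 568 + 704 = 2458 billion.

$2,458 billion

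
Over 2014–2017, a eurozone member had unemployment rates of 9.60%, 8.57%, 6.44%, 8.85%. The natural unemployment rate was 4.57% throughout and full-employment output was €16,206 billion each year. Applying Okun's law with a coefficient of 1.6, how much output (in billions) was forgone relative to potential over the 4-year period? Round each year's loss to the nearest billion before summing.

€3,936 billion

Year 2014: gap = -1.6 × (9.6 - 4.57) = -8.048%, loss ≈ 16206 × 8.048/100 ≈ 1304.
Year 2015: gap = -1.6 × (8.57 - 4.57) = -6.4%, loss ≈ 16206 × 6.4/100 ≈ 1037.
Year 2016: gap = -1.6 × (6.44 - 4.57) = -2.992%, loss ≈ 16206 × 2.992/100 ≈ 485.
Year 2017: gap = -1.6 × (8.85 - 4.57) = -6.848%, loss ≈ 16206 × 6.848/100 ≈ 1110.
Total lost output = 1304 + 1037 + 485 + 1110 = 3936 billion.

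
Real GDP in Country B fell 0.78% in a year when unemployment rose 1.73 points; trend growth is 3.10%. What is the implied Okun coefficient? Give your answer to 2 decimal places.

β ≈ 2.24

Growth form: g_Y = g_Y* - β × Δu, so β = (g_Y* - g_Y)/Δu.
β = (3.1 + 0.78)/1.73 = 3.88/1.73 = 2.24.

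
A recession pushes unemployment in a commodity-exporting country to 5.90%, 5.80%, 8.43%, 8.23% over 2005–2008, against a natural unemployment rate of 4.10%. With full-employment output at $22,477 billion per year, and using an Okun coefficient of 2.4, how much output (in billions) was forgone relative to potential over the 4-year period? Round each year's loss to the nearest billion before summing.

$6,452 billion

Year 2005: gap = -2.4 × (5.9 - 4.1) = -4.32%, loss ≈ 22477 × 4.32/100 ≈ 971.
Year 2006: gap = -2.4 × (5.8 - 4.1) = -4.08%, loss ≈ 22477 × 4.08/100 ≈ 917.
Year 2007: gap = -2.4 × (8.43 - 4.1) = -10.392%, loss ≈ 22477 × 10.392/100 ≈ 2336.
Year 2008: gap = -2.4 × (8.23 - 4.1) = -9.912%, loss ≈ 22477 × 9.912/100 ≈ 2228.
Total lost output = 971 + 917 + 2336 + 2228 = 6452 billion.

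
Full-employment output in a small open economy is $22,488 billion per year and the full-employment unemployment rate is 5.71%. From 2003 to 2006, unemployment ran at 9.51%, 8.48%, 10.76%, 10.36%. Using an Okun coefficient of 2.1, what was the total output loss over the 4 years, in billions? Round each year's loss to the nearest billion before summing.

$7,684 billion

Year 2003: gap = -2.1 × (9.51 - 5.71) = -7.98%, loss ≈ 22488 × 7.98/100 ≈ 1795.
Year 2004: gap = -2.1 × (8.48 - 5.71) = -5.817%, loss ≈ 22488 × 5.817/100 ≈ 1308.
Year 2005: gap = -2.1 × (10.76 - 5.71) = -10.605%, loss ≈ 22488 × 10.605/100 ≈ 2385.
Year 2006: gap = -2.1 × (10.36 - 5.71) = -9.765%, loss ≈ 22488 × 9.765/100 ≈ 2196.
Total lost output = 1795 + 1308 + 2385 + 2196 = 7684 billion.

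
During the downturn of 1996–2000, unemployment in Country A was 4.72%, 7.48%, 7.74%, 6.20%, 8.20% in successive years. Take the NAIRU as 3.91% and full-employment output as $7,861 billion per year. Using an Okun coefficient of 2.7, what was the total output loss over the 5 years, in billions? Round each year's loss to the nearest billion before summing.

Year 1996: gap = -2.7 × (4.72 - 3.91) = -2.187%, loss ≈ 7861 × 2.187/100 ≈ 172.
Year 1997: gap = -2.7 × (7.48 - 3.91) = -9.639%, loss ≈ 7861 × 9.639/100 ≈ 758.
Year 1998: gap = -2.7 × (7.74 - 3.91) = -10.341%, loss ≈ 7861 × 10.341/100 ≈ 813.
Year 1999: gap = -2.7 × (6.2 - 3.91) = -6.183%, loss ≈ 7861 × 6.183/100 ≈ 486.
Year 2000: gap = -2.7 × (8.2 - 3.91) = -11.583%, loss ≈ 7861 × 11.583/100 ≈ 911.
Total lost output = 172 + 758 + 813 + 486 + 911 = 3140 billion.

$3,140 billion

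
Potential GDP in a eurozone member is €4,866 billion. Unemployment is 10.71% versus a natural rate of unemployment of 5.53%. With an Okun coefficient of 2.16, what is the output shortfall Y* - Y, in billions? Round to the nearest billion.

€544 billion

Output gap = -2.16 × (10.71 - 5.53) = -2.16 × 5.18 = -11.1888%.
Actual GDP ≈ 4866 × 0.888112 ≈ 4322 billion, so the shortfall is 4866 - 4322 = 544 billion.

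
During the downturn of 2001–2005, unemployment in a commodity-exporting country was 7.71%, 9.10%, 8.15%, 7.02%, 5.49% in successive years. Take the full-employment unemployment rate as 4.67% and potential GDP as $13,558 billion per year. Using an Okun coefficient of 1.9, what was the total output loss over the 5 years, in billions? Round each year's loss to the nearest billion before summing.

Year 2001: gap = -1.9 × (7.71 - 4.67) = -5.776%, loss ≈ 13558 × 5.776/100 ≈ 783.
Year 2002: gap = -1.9 × (9.1 - 4.67) = -8.417%, loss ≈ 13558 × 8.417/100 ≈ 1141.
Year 2003: gap = -1.9 × (8.15 - 4.67) = -6.612%, loss ≈ 13558 × 6.612/100 ≈ 896.
Year 2004: gap = -1.9 × (7.02 - 4.67) = -4.465%, loss ≈ 13558 × 4.465/100 ≈ 605.
Year 2005: gap = -1.9 × (5.49 - 4.67) = -1.558%, loss ≈ 13558 × 1.558/100 ≈ 211.
Total lost output = 783 + 1141 + 896 + 605 + 211 = 3636 billion.

$3,636 billion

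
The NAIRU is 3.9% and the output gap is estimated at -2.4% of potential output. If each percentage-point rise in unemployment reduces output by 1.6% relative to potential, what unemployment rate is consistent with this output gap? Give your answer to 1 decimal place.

From Okun's law, u - u* = -(output gap)/β = -(-2.4)/1.6 = 1.5 points.
So u = 3.9 + 1.5 = 5.4%.

5.4%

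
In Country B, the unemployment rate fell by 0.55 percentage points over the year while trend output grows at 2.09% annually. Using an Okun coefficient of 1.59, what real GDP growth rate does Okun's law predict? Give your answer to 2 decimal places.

Growth-rate Okun's law: g_Y = g_Y* - β × Δu.
g_Y = 2.09 - 1.59 × (-0.55) = 2.09 + 0.8745 = 2.9645%, i.e. 2.96% to 2 d.p.

2.96%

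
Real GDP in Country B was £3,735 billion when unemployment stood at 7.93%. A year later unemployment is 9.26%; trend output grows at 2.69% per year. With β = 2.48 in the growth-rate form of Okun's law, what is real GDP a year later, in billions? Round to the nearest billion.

£3,712 billion

Δu = 9.26 - 7.93 = 1.33 points.
Okun's law (growth form): g_Y = g_Y* - β × Δu = 2.69 - 2.48 × (1.33) = 2.69 - 3.2984 = -0.6084%.
Real GDP in the next year = 3735 × (1 - 0.6084/100) = 3735 × 0.993916 ≈ 3712 billion.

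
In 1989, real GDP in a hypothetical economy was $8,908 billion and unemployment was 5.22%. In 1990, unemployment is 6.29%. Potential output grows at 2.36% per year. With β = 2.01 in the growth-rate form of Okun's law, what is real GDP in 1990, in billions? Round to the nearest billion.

$8,927 billion

Δu = 6.29 - 5.22 = 1.07 points.
Okun's law (growth form): g_Y = g_Y* - β × Δu = 2.36 - 2.01 × (1.07) = 2.36 - 2.1507 = 0.2093%.
Real GDP in the next year = 8908 × (1 + 0.2093/100) = 8908 × 1.002093 ≈ 8927 billion.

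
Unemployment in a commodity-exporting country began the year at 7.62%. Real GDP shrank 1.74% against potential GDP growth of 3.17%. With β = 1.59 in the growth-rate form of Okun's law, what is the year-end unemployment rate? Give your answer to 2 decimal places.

10.71%

Growth-rate Okun's law: g_Y = g_Y* - β × Δu, so Δu = (g_Y* - g_Y)/β.
Δu = (3.17 + 1.74)/1.59 = 4.91/1.59 = 3.09 percentage points.
Year-end unemployment = 7.62 + 3.09 = 10.71%.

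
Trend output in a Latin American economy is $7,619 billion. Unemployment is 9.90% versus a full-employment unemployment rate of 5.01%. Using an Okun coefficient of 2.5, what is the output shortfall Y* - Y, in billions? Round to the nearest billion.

$931 billion

Output gap = -2.5 × (9.9 - 5.01) = -2.5 × 4.89 = -12.225%.
Actual GDP ≈ 7619 × 0.87775 ≈ 6688 billion, so the shortfall is 7619 - 6688 = 931 billion.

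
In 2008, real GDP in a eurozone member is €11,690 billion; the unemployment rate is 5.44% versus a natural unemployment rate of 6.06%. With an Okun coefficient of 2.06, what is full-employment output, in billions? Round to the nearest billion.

Unemployment gap = 5.44 - 6.06 = -0.62 points, so output gap = -2.06 × (-0.62) = 1.2772%.
Since Y = Y* × (1 + gap/100), Y* = 11690/1.012772 ≈ 11543 billion.

€11,543 billion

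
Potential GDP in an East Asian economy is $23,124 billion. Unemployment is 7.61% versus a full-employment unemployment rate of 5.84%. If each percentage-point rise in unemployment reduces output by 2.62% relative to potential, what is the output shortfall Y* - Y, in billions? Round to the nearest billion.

$1,072 billion

Output gap = -2.62 × (7.61 - 5.84) = -2.62 × 1.77 = -4.6374%.
Actual GDP ≈ 23124 × 0.953626 ≈ 22052 billion, so the shortfall is 23124 - 22052 = 1072 billion.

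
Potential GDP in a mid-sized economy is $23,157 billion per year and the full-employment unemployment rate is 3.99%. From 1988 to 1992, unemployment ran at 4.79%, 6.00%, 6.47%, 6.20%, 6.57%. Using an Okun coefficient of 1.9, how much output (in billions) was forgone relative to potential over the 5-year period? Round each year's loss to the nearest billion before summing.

$4,434 billion

Year 1988: gap = -1.9 × (4.79 - 3.99) = -1.52%, loss ≈ 23157 × 1.52/100 ≈ 352.
Year 1989: gap = -1.9 × (6 - 3.99) = -3.819%, loss ≈ 23157 × 3.819/100 ≈ 884.
Year 1990: gap = -1.9 × (6.47 - 3.99) = -4.712%, loss ≈ 23157 × 4.712/100 ≈ 1091.
Year 1991: gap = -1.9 × (6.2 - 3.99) = -4.199%, loss ≈ 23157 × 4.199/100 ≈ 972.
Year 1992: gap = -1.9 × (6.57 - 3.99) = -4.902%, loss ≈ 23157 × 4.902/100 ≈ 1135.
Total lost output = 352 + 884 + 1091 + 972 + 1135 = 4434 billion.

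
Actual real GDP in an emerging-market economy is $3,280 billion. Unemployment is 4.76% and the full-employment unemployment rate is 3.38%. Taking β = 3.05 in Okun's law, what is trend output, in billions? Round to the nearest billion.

Unemployment gap = 4.76 - 3.38 = 1.38 points, so output gap = -3.05 × 1.38 = -4.209%.
Since Y = Y* × (1 + gap/100), Y* = 3280/0.95791 ≈ 3424 billion.

$3,424 billion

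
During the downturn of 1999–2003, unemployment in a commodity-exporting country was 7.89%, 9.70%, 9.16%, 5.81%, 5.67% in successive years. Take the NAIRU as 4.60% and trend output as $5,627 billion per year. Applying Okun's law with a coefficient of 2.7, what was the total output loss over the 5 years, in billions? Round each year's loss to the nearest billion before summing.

Year 1999: gap = -2.7 × (7.89 - 4.6) = -8.883%, loss ≈ 5627 × 8.883/100 ≈ 500.
Year 2000: gap = -2.7 × (9.7 - 4.6) = -13.77%, loss ≈ 5627 × 13.77/100 ≈ 775.
Year 2001: gap = -2.7 × (9.16 - 4.6) = -12.312%, loss ≈ 5627 × 12.312/100 ≈ 693.
Year 2002: gap = -2.7 × (5.81 - 4.6) = -3.267%, loss ≈ 5627 × 3.267/100 ≈ 184.
Year 2003: gap = -2.7 × (5.67 - 4.6) = -2.889%, loss ≈ 5627 × 2.889/100 ≈ 163.
Total lost output = 500 + 775 + 693 + 184 + 163 = 2315 billion.

$2,315 billion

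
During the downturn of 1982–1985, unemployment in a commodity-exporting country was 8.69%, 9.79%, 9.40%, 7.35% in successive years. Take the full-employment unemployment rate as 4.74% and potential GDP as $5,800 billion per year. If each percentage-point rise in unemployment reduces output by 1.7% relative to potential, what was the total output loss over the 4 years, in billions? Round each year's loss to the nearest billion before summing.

Year 1982: gap = -1.7 × (8.69 - 4.74) = -6.715%, loss ≈ 5800 × 6.715/100 ≈ 389.
Year 1983: gap = -1.7 × (9.79 - 4.74) = -8.585%, loss ≈ 5800 × 8.585/100 ≈ 498.
Year 1984: gap = -1.7 × (9.4 - 4.74) = -7.922%, loss ≈ 5800 × 7.922/100 ≈ 459.
Year 1985: gap = -1.7 × (7.35 - 4.74) = -4.437%, loss ≈ 5800 × 4.437/100 ≈ 257.
Total lost output = 389 + 498 + 459 + 257 = 1603 billion.

$1,603 billion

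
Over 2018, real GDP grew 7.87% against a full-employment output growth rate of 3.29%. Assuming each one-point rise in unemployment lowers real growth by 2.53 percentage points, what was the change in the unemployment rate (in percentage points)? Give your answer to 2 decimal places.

Growth-rate Okun's law: g_Y = g_Y* - β × Δu, so Δu = (g_Y* - g_Y)/β.
Δu = (3.29 - 7.87)/2.53 = -4.58/2.53 = -1.81 percentage points.

-1.81 percentage points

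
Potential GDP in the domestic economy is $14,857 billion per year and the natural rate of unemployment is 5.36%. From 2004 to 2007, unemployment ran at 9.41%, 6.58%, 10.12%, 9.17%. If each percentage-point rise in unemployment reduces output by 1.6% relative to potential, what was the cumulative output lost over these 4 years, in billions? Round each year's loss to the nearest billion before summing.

$3,291 billion

Year 2004: gap = -1.6 × (9.41 - 5.36) = -6.48%, loss ≈ 14857 × 6.48/100 ≈ 963.
Year 2005: gap = -1.6 × (6.58 - 5.36) = -1.952%, loss ≈ 14857 × 1.952/100 ≈ 290.
Year 2006: gap = -1.6 × (10.12 - 5.36) = -7.616%, loss ≈ 14857 × 7.616/100 ≈ 1132.
Year 2007: gap = -1.6 × (9.17 - 5.36) = -6.096%, loss ≈ 14857 × 6.096/100 ≈ 906.
Total lost output = 963 + 290 + 1132 + 906 = 3291 billion.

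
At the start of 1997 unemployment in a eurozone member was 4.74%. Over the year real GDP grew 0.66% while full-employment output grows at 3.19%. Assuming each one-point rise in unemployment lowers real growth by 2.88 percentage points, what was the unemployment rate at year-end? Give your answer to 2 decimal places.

5.62%

Growth-rate Okun's law: g_Y = g_Y* - β × Δu, so Δu = (g_Y* - g_Y)/β.
Δu = (3.19 - 0.66)/2.88 = 2.53/2.88 = 0.88 percentage points.
Year-end unemployment = 4.74 + 0.88 = 5.62%.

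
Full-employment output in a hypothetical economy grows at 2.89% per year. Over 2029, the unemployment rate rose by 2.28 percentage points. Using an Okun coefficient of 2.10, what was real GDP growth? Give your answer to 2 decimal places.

Growth-rate Okun's law: g_Y = g_Y* - β × Δu.
g_Y = 2.89 - 2.10 × (2.28) = 2.89 - 4.788 = -1.898%, i.e. -1.90% to 2 d.p.

-1.90%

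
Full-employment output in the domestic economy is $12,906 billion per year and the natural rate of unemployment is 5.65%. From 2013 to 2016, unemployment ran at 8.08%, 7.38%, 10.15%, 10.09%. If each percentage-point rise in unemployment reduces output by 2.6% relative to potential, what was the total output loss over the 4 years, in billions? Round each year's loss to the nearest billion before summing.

Year 2013: gap = -2.6 × (8.08 - 5.65) = -6.318%, loss ≈ 12906 × 6.318/100 ≈ 815.
Year 2014: gap = -2.6 × (7.38 - 5.65) = -4.498%, loss ≈ 12906 × 4.498/100 ≈ 581.
Year 2015: gap = -2.6 × (10.15 - 5.65) = -11.7%, loss ≈ 12906 × 11.7/100 ≈ 1510.
Year 2016: gap = -2.6 × (10.09 - 5.65) = -11.544%, loss ≈ 12906 × 11.544/100 ≈ 1490.
Total lost output = 815 + 581 + 1510 + 1490 = 4396 billion.

$4,396 billion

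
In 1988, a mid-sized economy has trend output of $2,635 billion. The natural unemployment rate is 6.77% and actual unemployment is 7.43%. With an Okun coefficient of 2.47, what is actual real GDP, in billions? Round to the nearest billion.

Unemployment gap = 7.43 - 6.77 = 0.66 points, so the output gap is -2.47 × 0.66 = -1.6302%.
Actual GDP = 2635 × (1 - 1.6302/100) = 2635 × 0.983698 ≈ 2592 billion.

$2,592 billion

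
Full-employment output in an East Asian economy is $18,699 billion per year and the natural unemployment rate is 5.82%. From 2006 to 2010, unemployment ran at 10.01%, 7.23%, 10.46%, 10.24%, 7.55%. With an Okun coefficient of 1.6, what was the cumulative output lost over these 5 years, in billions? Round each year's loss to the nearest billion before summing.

Year 2006: gap = -1.6 × (10.01 - 5.82) = -6.704%, loss ≈ 18699 × 6.704/100 ≈ 1254.
Year 2007: gap = -1.6 × (7.23 - 5.82) = -2.256%, loss ≈ 18699 × 2.256/100 ≈ 422.
Year 2008: gap = -1.6 × (10.46 - 5.82) = -7.424%, loss ≈ 18699 × 7.424/100 ≈ 1388.
Year 2009: gap = -1.6 × (10.24 - 5.82) = -7.072%, loss ≈ 18699 × 7.072/100 ≈ 1322.
Year 2010: gap = -1.6 × (7.55 - 5.82) = -2.768%, loss ≈ 18699 × 2.768/100 ≈ 518.
Total lost output = 1254 + 422 + 1388 + 1322 + 518 = 4904 billion.

$4,904 billion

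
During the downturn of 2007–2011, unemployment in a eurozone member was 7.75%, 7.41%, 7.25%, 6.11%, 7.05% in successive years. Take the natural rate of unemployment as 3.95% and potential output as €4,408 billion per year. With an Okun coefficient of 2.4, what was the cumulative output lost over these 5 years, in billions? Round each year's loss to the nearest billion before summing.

Year 2007: gap = -2.4 × (7.75 - 3.95) = -9.12%, loss ≈ 4408 × 9.12/100 ≈ 402.
Year 2008: gap = -2.4 × (7.41 - 3.95) = -8.304%, loss ≈ 4408 × 8.304/100 ≈ 366.
Year 2009: gap = -2.4 × (7.25 - 3.95) = -7.92%, loss ≈ 4408 × 7.92/100 ≈ 349.
Year 2010: gap = -2.4 × (6.11 - 3.95) = -5.184%, loss ≈ 4408 × 5.184/100 ≈ 229.
Year 2011: gap = -2.4 × (7.05 - 3.95) = -7.44%, loss ≈ 4408 × 7.44/100 ≈ 328.
Total lost output = 402 + 366 + 349 + 229 + 328 = 1674 billion.

€1,674 billion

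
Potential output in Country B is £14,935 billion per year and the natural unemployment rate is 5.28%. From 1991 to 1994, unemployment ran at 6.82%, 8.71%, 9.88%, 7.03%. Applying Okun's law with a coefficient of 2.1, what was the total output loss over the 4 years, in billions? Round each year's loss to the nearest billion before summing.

Year 1991: gap = -2.1 × (6.82 - 5.28) = -3.234%, loss ≈ 14935 × 3.234/100 ≈ 483.
Year 1992: gap = -2.1 × (8.71 - 5.28) = -7.203%, loss ≈ 14935 × 7.203/100 ≈ 1076.
Year 1993: gap = -2.1 × (9.88 - 5.28) = -9.66%, loss ≈ 14935 × 9.66/100 ≈ 1443.
Year 1994: gap = -2.1 × (7.03 - 5.28) = -3.675%, loss ≈ 14935 × 3.675/100 ≈ 549.
Total lost output = 483 + 1076 + 1443 + 549 = 3551 billion.

£3,551 billion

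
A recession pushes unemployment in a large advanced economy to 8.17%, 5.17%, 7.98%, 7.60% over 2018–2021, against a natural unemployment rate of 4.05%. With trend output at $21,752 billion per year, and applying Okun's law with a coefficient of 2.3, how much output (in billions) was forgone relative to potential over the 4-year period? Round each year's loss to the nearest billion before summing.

$6,363 billion

Year 2018: gap = -2.3 × (8.17 - 4.05) = -9.476%, loss ≈ 21752 × 9.476/100 ≈ 2061.
Year 2019: gap = -2.3 × (5.17 - 4.05) = -2.576%, loss ≈ 21752 × 2.576/100 ≈ 560.
Year 2020: gap = -2.3 × (7.98 - 4.05) = -9.039%, loss ≈ 21752 × 9.039/100 ≈ 1966.
Year 2021: gap = -2.3 × (7.6 - 4.05) = -8.165%, loss ≈ 21752 × 8.165/100 ≈ 1776.
Total lost output = 2061 + 560 + 1966 + 1776 = 6363 billion.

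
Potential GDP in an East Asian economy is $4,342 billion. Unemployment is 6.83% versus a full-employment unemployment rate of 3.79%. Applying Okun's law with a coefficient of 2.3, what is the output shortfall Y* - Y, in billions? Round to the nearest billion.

$304 billion

Output gap = -2.3 × (6.83 - 3.79) = -2.3 × 3.04 = -6.992%.
Actual GDP ≈ 4342 × 0.93008 ≈ 4038 billion, so the shortfall is 4342 - 4038 = 304 billion.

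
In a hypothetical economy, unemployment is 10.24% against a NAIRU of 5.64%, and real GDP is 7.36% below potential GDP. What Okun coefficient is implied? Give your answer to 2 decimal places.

β ≈ 1.60

Okun's law: output gap = -β × (u - u*).
-7.36 = -β × (10.24 - 5.64) = -β × 4.6, so β = 7.36/4.6 = 1.60.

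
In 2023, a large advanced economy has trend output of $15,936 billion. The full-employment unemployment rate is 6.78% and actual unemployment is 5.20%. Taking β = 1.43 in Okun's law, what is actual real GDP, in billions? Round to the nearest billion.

Unemployment gap = 5.2 - 6.78 = -1.58 points, so the output gap is -1.43 × (-1.58) = 2.2594%.
Actual GDP = 15936 × (1 + 2.2594/100) = 15936 × 1.022594 ≈ 16296 billion.

$16,296 billion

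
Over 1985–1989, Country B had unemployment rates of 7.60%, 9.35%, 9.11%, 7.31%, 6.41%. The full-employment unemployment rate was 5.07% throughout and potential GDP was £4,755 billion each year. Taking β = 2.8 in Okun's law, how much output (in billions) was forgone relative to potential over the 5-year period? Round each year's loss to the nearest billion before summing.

£1,921 billion

Year 1985: gap = -2.8 × (7.6 - 5.07) = -7.084%, loss ≈ 4755 × 7.084/100 ≈ 337.
Year 1986: gap = -2.8 × (9.35 - 5.07) = -11.984%, loss ≈ 4755 × 11.984/100 ≈ 570.
Year 1987: gap = -2.8 × (9.11 - 5.07) = -11.312%, loss ≈ 4755 × 11.312/100 ≈ 538.
Year 1988: gap = -2.8 × (7.31 - 5.07) = -6.272%, loss ≈ 4755 × 6.272/100 ≈ 298.
Year 1989: gap = -2.8 × (6.41 - 5.07) = -3.752%, loss ≈ 4755 × 3.752/100 ≈ 178.
Total lost output = 337 + 570 + 538 + 298 + 178 = 1921 billion.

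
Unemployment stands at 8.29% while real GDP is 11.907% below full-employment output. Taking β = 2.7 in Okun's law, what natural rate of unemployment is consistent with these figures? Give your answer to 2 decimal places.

From Okun's law, u - u* = -(output gap)/β = -(-11.907)/2.7 = 4.41 points.
So u* = 8.29 - 4.41 = 3.88%.

3.88%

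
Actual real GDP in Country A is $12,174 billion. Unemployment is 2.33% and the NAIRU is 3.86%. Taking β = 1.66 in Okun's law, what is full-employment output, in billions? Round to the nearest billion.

Unemployment gap = 2.33 - 3.86 = -1.53 points, so output gap = -1.66 × (-1.53) = 2.5398%.
Since Y = Y* × (1 + gap/100), Y* = 12174/1.025398 ≈ 11872 billion.

$11,872 billion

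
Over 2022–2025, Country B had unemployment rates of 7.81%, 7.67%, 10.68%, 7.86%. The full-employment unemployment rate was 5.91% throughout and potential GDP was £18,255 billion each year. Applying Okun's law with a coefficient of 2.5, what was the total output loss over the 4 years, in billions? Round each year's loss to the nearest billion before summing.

Year 2022: gap = -2.5 × (7.81 - 5.91) = -4.75%, loss ≈ 18255 × 4.75/100 ≈ 867.
Year 2023: gap = -2.5 × (7.67 - 5.91) = -4.4%, loss ≈ 18255 × 4.4/100 ≈ 803.
Year 2024: gap = -2.5 × (10.68 - 5.91) = -11.925%, loss ≈ 18255 × 11.925/100 ≈ 2177.
Year 2025: gap = -2.5 × (7.86 - 5.91) = -4.875%, loss ≈ 18255 × 4.875/100 ≈ 890.
Total lost output = 867 + 803 + 2177 + 890 = 4737 billion.

£4,737 billion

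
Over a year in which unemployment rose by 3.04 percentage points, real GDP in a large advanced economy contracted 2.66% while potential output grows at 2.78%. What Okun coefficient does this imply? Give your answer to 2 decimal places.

β ≈ 1.79

Growth form: g_Y = g_Y* - β × Δu, so β = (g_Y* - g_Y)/Δu.
β = (2.78 + 2.66)/3.04 = 5.44/3.04 = 1.79.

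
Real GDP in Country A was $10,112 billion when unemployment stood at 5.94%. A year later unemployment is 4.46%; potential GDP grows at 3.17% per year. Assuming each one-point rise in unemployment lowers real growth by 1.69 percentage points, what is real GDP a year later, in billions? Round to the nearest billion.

Δu = 4.46 - 5.94 = -1.48 points.
Okun's law (growth form): g_Y = g_Y* - β × Δu = 3.17 - 1.69 × (-1.48) = 3.17 + 2.5012 = 5.6712%.
Real GDP in the next year = 10112 × (1 + 5.6712/100) = 10112 × 1.056712 ≈ 10685 billion.

$10,685 billion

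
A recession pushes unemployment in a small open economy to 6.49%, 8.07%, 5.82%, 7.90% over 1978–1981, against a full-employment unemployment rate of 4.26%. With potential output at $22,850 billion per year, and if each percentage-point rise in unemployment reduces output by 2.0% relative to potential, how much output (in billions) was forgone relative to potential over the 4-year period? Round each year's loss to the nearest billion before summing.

$5,136 billion

Year 1978: gap = -2.0 × (6.49 - 4.26) = -4.46%, loss ≈ 22850 × 4.46/100 ≈ 1019.
Year 1979: gap = -2.0 × (8.07 - 4.26) = -7.62%, loss ≈ 22850 × 7.62/100 ≈ 1741.
Year 1980: gap = -2.0 × (5.82 - 4.26) = -3.12%, loss ≈ 22850 × 3.12/100 ≈ 713.
Year 1981: gap = -2.0 × (7.9 - 4.26) = -7.28%, loss ≈ 22850 × 7.28/100 ≈ 1663.
Total lost output = 1019 + 1741 + 713 + 1663 = 5136 billion.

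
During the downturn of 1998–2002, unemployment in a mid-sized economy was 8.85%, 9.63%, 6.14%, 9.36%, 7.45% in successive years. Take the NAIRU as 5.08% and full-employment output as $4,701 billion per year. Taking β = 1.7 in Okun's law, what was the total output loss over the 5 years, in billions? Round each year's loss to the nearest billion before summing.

$1,281 billion

Year 1998: gap = -1.7 × (8.85 - 5.08) = -6.409%, loss ≈ 4701 × 6.409/100 ≈ 301.
Year 1999: gap = -1.7 × (9.63 - 5.08) = -7.735%, loss ≈ 4701 × 7.735/100 ≈ 364.
Year 2000: gap = -1.7 × (6.14 - 5.08) = -1.802%, loss ≈ 4701 × 1.802/100 ≈ 85.
Year 2001: gap = -1.7 × (9.36 - 5.08) = -7.276%, loss ≈ 4701 × 7.276/100 ≈ 342.
Year 2002: gap = -1.7 × (7.45 - 5.08) = -4.029%, loss ≈ 4701 × 4.029/100 ≈ 189.
Total lost output = 301 + 364 + 85 + 342 + 189 = 1281 billion.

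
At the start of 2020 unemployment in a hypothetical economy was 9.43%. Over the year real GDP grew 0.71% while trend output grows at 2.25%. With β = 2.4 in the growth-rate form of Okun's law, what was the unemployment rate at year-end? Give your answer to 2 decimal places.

Growth-rate Okun's law: g_Y = g_Y* - β × Δu, so Δu = (g_Y* - g_Y)/β.
Δu = (2.25 - 0.71)/2.4 = 1.54/2.4 = 0.64 percentage points.
Year-end unemployment = 9.43 + 0.64 = 10.07%.

10.07%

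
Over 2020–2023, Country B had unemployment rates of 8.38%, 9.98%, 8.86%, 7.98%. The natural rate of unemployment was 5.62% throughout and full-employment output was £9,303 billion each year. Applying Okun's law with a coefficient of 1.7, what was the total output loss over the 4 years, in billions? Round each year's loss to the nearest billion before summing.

Year 2020: gap = -1.7 × (8.38 - 5.62) = -4.692%, loss ≈ 9303 × 4.692/100 ≈ 436.
Year 2021: gap = -1.7 × (9.98 - 5.62) = -7.412%, loss ≈ 9303 × 7.412/100 ≈ 690.
Year 2022: gap = -1.7 × (8.86 - 5.62) = -5.508%, loss ≈ 9303 × 5.508/100 ≈ 512.
Year 2023: gap = -1.7 × (7.98 - 5.62) = -4.012%, loss ≈ 9303 × 4.012/100 ≈ 373.
Total lost output = 436 + 690 + 512 + 373 = 2011 billion.

£2,011 billion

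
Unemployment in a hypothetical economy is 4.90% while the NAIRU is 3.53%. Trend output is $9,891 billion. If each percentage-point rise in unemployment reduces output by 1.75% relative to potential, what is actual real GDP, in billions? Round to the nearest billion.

$9,654 billion

Unemployment gap = 4.9 - 3.53 = 1.37 points, so the output gap is -1.75 × 1.37 = -2.3975%.
Actual GDP = 9891 × (1 - 2.3975/100) = 9891 × 0.976025 ≈ 9654 billion.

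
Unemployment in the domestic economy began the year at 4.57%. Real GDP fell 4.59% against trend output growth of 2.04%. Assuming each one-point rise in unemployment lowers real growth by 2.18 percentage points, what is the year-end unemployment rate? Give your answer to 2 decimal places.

7.61%

Growth-rate Okun's law: g_Y = g_Y* - β × Δu, so Δu = (g_Y* - g_Y)/β.
Δu = (2.04 + 4.59)/2.18 = 6.63/2.18 = 3.04 percentage points.
Year-end unemployment = 4.57 + 3.04 = 7.61%.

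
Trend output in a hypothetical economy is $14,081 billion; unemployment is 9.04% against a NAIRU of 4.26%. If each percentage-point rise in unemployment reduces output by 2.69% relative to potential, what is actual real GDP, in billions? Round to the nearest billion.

Unemployment gap = 9.04 - 4.26 = 4.78 points, so the output gap is -2.69 × 4.78 = -12.8582%.
Actual GDP = 14081 × (1 - 12.8582/100) = 14081 × 0.871418 ≈ 12270 billion.

$12,270 billion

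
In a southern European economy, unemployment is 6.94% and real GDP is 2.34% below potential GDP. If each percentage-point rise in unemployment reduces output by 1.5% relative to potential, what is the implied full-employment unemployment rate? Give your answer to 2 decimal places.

From Okun's law, u - u* = -(output gap)/β = -(-2.34)/1.5 = 1.56 points.
So u* = 6.94 - 1.56 = 5.38%.

5.38%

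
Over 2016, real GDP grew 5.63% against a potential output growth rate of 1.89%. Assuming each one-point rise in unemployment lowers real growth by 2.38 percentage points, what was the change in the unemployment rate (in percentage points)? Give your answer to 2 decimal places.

-1.57 percentage points

Growth-rate Okun's law: g_Y = g_Y* - β × Δu, so Δu = (g_Y* - g_Y)/β.
Δu = (1.89 - 5.63)/2.38 = -3.74/2.38 = -1.57 percentage points.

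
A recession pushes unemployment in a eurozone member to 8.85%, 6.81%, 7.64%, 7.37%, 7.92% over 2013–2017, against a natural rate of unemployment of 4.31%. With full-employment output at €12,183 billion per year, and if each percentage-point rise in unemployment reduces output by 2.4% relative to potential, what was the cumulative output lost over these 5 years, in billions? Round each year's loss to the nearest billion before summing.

Year 2013: gap = -2.4 × (8.85 - 4.31) = -10.896%, loss ≈ 12183 × 10.896/100 ≈ 1327.
Year 2014: gap = -2.4 × (6.81 - 4.31) = -6%, loss ≈ 12183 × 6/100 ≈ 731.
Year 2015: gap = -2.4 × (7.64 - 4.31) = -7.992%, loss ≈ 12183 × 7.992/100 ≈ 974.
Year 2016: gap = -2.4 × (7.37 - 4.31) = -7.344%, loss ≈ 12183 × 7.344/100 ≈ 895.
Year 2017: gap = -2.4 × (7.92 - 4.31) = -8.664%, loss ≈ 12183 × 8.664/100 ≈ 1056.
Total lost output = 1327 + 731 + 974 + 895 + 1056 = 4983 billion.

€4,983 billion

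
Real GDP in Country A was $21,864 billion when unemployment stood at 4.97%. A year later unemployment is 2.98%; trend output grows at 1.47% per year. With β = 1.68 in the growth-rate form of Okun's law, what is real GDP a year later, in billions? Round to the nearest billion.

Δu = 2.98 - 4.97 = -1.99 points.
Okun's law (growth form): g_Y = g_Y* - β × Δu = 1.47 - 1.68 × (-1.99) = 1.47 + 3.3432 = 4.8132%.
Real GDP in the next year = 21864 × (1 + 4.8132/100) = 21864 × 1.048132 ≈ 22916 billion.

$22,916 billion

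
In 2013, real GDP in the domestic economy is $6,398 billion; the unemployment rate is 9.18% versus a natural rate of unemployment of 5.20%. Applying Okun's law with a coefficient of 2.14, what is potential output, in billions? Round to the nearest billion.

Unemployment gap = 9.18 - 5.2 = 3.98 points, so output gap = -2.14 × 3.98 = -8.5172%.
Since Y = Y* × (1 + gap/100), Y* = 6398/0.914828 ≈ 6994 billion.

$6,994 billion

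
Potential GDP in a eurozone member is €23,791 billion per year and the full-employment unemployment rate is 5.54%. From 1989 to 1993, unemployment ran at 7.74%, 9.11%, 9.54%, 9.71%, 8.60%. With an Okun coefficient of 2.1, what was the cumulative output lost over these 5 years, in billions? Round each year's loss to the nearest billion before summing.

€8,493 billion

Year 1989: gap = -2.1 × (7.74 - 5.54) = -4.62%, loss ≈ 23791 × 4.62/100 ≈ 1099.
Year 1990: gap = -2.1 × (9.11 - 5.54) = -7.497%, loss ≈ 23791 × 7.497/100 ≈ 1784.
Year 1991: gap = -2.1 × (9.54 - 5.54) = -8.4%, loss ≈ 23791 × 8.4/100 ≈ 1998.
Year 1992: gap = -2.1 × (9.71 - 5.54) = -8.757%, loss ≈ 23791 × 8.757/100 ≈ 2083.
Year 1993: gap = -2.1 × (8.6 - 5.54) = -6.426%, loss ≈ 23791 × 6.426/100 ≈ 1529.
Total lost output = 1099 + 1784 + 1998 + 2083 + 1529 = 8493 billion.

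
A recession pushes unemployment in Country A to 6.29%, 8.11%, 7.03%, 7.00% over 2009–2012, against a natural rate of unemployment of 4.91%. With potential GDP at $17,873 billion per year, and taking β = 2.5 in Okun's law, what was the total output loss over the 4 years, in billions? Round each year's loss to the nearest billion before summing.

Year 2009: gap = -2.5 × (6.29 - 4.91) = -3.45%, loss ≈ 17873 × 3.45/100 ≈ 617.
Year 2010: gap = -2.5 × (8.11 - 4.91) = -8%, loss ≈ 17873 × 8/100 ≈ 1430.
Year 2011: gap = -2.5 × (7.03 - 4.91) = -5.3%, loss ≈ 17873 × 5.3/100 ≈ 947.
Year 2012: gap = -2.5 × (7 - 4.91) = -5.225%, loss ≈ 17873 × 5.225/100 ≈ 934.
Total lost output = 617 + 1430 + 947 + 934 = 3928 billion.

$3,928 billion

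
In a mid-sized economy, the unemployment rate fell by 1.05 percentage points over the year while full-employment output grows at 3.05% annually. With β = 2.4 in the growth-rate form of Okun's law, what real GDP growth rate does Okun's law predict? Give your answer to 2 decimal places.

Growth-rate Okun's law: g_Y = g_Y* - β × Δu.
g_Y = 3.05 - 2.4 × (-1.05) = 3.05 + 2.52 = 5.57%, i.e. 5.57% to 2 d.p.

5.57%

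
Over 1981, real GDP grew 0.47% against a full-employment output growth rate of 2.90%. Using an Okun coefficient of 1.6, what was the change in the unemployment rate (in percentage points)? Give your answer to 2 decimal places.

Growth-rate Okun's law: g_Y = g_Y* - β × Δu, so Δu = (g_Y* - g_Y)/β.
Δu = (2.9 - 0.47)/1.6 = 2.43/1.6 = 1.52 percentage points.

1.52 percentage points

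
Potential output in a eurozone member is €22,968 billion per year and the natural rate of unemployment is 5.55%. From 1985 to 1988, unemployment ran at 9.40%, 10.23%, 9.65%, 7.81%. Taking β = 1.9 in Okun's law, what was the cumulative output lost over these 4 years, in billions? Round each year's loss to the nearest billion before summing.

€6,497 billion

Year 1985: gap = -1.9 × (9.4 - 5.55) = -7.315%, loss ≈ 22968 × 7.315/100 ≈ 1680.
Year 1986: gap = -1.9 × (10.23 - 5.55) = -8.892%, loss ≈ 22968 × 8.892/100 ≈ 2042.
Year 1987: gap = -1.9 × (9.65 - 5.55) = -7.79%, loss ≈ 22968 × 7.79/100 ≈ 1789.
Year 1988: gap = -1.9 × (7.81 - 5.55) = -4.294%, loss ≈ 22968 × 4.294/100 ≈ 986.
Total lost output = 1680 + 2042 + 1789 + 986 = 6497 billion.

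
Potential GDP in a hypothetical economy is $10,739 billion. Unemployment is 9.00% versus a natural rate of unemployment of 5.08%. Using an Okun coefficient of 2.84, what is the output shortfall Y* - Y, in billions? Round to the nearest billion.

$1,196 billion

Output gap = -2.84 × (9 - 5.08) = -2.84 × 3.92 = -11.1328%.
Actual GDP ≈ 10739 × 0.888672 ≈ 9543 billion, so the shortfall is 10739 - 9543 = 1196 billion.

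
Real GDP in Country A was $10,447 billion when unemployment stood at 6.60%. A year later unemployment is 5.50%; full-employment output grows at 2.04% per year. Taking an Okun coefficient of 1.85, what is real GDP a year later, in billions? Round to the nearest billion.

$10,873 billion

Δu = 5.5 - 6.6 = -1.1 points.
Okun's law (growth form): g_Y = g_Y* - β × Δu = 2.04 - 1.85 × (-1.10) = 2.04 + 2.035 = 4.075%.
Real GDP in the next year = 10447 × (1 + 4.075/100) = 10447 × 1.04075 ≈ 10873 billion.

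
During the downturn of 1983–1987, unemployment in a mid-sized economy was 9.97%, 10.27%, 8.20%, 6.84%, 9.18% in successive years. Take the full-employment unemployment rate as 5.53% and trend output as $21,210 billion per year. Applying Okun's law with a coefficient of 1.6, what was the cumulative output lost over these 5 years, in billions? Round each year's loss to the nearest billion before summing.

Year 1983: gap = -1.6 × (9.97 - 5.53) = -7.104%, loss ≈ 21210 × 7.104/100 ≈ 1507.
Year 1984: gap = -1.6 × (10.27 - 5.53) = -7.584%, loss ≈ 21210 × 7.584/100 ≈ 1609.
Year 1985: gap = -1.6 × (8.2 - 5.53) = -4.272%, loss ≈ 21210 × 4.272/100 ≈ 906.
Year 1986: gap = -1.6 × (6.84 - 5.53) = -2.096%, loss ≈ 21210 × 2.096/100 ≈ 445.
Year 1987: gap = -1.6 × (9.18 - 5.53) = -5.84%, loss ≈ 21210 × 5.84/100 ≈ 1239.
Total lost output = 1507 + 1609 + 906 + 445 + 1239 = 5706 billion.

$5,706 billion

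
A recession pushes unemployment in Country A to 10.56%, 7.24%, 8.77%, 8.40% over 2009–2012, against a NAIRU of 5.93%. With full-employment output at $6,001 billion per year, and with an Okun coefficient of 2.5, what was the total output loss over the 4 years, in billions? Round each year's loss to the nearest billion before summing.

Year 2009: gap = -2.5 × (10.56 - 5.93) = -11.575%, loss ≈ 6001 × 11.575/100 ≈ 695.
Year 2010: gap = -2.5 × (7.24 - 5.93) = -3.275%, loss ≈ 6001 × 3.275/100 ≈ 197.
Year 2011: gap = -2.5 × (8.77 - 5.93) = -7.1%, loss ≈ 6001 × 7.1/100 ≈ 426.
Year 2012: gap = -2.5 × (8.4 - 5.93) = -6.175%, loss ≈ 6001 × 6.175/100 ≈ 371.
Total lost output = 695 + 197 + 426 + 371 = 1689 billion.

$1,689 billion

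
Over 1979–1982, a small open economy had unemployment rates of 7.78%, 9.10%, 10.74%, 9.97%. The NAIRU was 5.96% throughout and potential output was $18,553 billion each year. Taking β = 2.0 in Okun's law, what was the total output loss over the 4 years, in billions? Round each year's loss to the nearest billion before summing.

$5,102 billion

Year 1979: gap = -2.0 × (7.78 - 5.96) = -3.64%, loss ≈ 18553 × 3.64/100 ≈ 675.
Year 1980: gap = -2.0 × (9.1 - 5.96) = -6.28%, loss ≈ 18553 × 6.28/100 ≈ 1165.
Year 1981: gap = -2.0 × (10.74 - 5.96) = -9.56%, loss ≈ 18553 × 9.56/100 ≈ 1774.
Year 1982: gap = -2.0 × (9.97 - 5.96) = -8.02%, loss ≈ 18553 × 8.02/100 ≈ 1488.
Total lost output = 675 + 1165 + 1774 + 1488 = 5102 billion.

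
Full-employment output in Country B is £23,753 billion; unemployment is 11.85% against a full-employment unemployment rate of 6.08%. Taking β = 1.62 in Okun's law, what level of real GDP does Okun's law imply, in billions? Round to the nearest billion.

£21,533 billion

Unemployment gap = 11.85 - 6.08 = 5.77 points, so the output gap is -1.62 × 5.77 = -9.3474%.
Actual GDP = 23753 × (1 - 9.3474/100) = 23753 × 0.906526 ≈ 21533 billion.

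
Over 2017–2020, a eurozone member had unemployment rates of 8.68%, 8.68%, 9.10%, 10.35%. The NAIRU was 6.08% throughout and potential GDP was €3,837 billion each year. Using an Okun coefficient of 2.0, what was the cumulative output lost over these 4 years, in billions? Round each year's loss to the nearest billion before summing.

€960 billion

Year 2017: gap = -2.0 × (8.68 - 6.08) = -5.2%, loss ≈ 3837 × 5.2/100 ≈ 200.
Year 2018: gap = -2.0 × (8.68 - 6.08) = -5.2%, loss ≈ 3837 × 5.2/100 ≈ 200.
Year 2019: gap = -2.0 × (9.1 - 6.08) = -6.04%, loss ≈ 3837 × 6.04/100 ≈ 232.
Year 2020: gap = -2.0 × (10.35 - 6.08) = -8.54%, loss ≈ 3837 × 8.54/100 ≈ 328.
Total lost output = 200 + 200 + 232 + 328 = 960 billion.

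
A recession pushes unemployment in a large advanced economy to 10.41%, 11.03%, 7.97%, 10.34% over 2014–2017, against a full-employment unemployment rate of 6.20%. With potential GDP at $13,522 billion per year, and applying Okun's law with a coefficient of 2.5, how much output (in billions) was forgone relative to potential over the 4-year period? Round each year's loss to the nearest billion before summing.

Year 2014: gap = -2.5 × (10.41 - 6.2) = -10.525%, loss ≈ 13522 × 10.525/100 ≈ 1423.
Year 2015: gap = -2.5 × (11.03 - 6.2) = -12.075%, loss ≈ 13522 × 12.075/100 ≈ 1633.
Year 2016: gap = -2.5 × (7.97 - 6.2) = -4.425%, loss ≈ 13522 × 4.425/100 ≈ 598.
Year 2017: gap = -2.5 × (10.34 - 6.2) = -10.35%, loss ≈ 13522 × 10.35/100 ≈ 1400.
Total lost output = 1423 + 1633 + 598 + 1400 = 5054 billion.

$5,054 billion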